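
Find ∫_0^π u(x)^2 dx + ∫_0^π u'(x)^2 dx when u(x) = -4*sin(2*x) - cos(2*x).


||u||_{H^1(0,π)}^2 = 85*π/2

u'(x) = 2*sin(2*x) - 8*cos(2*x).
Expand u² and (u')² and integrate term by term on (0, π), using: for integers n ≥ 1, ∫_0^π sin²(nx) dx = ∫_0^π cos²(nx) dx = π/2; for n ≠ n', ∫_0^π sin(nx)sin(n'x) dx = ∫_0^π cos(nx)cos(n'x) dx = 0; and by product-to-sum, ∫_0^π sin(nx)cos(n'x) dx = ½∫_0^π [sin((n+n')x) + sin((n−n')x)] dx, which is 0 when n+n' is even and 2n/(n²−n'²) when n+n' is odd (it need not vanish on (0, π)).
  u² squared terms: (-1)²·∫cos(2x)² dx = 1·π/2 = π/2;  (-4)²·∫sin(2x)² dx = 16·π/2 = 8*π.
  u² cross terms: 2·(-1)·(-4)·∫cos(2x)·sin(2x) dx = 8·(0) = 0.
  So ∫_0^π u² dx = π/2 + 8*π + 0 = 17*π/2.
  (u')² squared terms: (-8)²·∫cos(2x)² dx = 64·π/2 = 32*π;  (2)²·∫sin(2x)² dx = 4·π/2 = 2*π.
  (u')² cross terms: 2·(-8)·(2)·∫cos(2x)·sin(2x) dx = -32·(0) = 0.
  So ∫_0^π (u')² dx = 32*π + 2*π + 0 = 34*π.
||u||_{H^1}^2 = (17*π/2) + (34*π) = 85*π/2.


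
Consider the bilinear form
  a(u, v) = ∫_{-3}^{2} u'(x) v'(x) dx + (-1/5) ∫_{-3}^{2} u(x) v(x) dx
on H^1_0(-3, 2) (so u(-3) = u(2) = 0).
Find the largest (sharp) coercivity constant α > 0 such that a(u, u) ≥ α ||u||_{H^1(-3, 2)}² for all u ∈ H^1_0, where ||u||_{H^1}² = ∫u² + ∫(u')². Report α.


α = (-5 + π^2)/(π^2 + 25)

Coercivity of a(·,·) on H^1_0(-3, 2) means a(u, u) ≥ α ||u||_{H^1}² for every u ∈ H^1_0.
The interval has length L = 5, and Poincaré/coercivity depend only on L. Here a(u, u) = ∫(u')² + (-1/5)·∫u².
Here c = -1/5 < 0 with |c| < (π/L)² = π^2/25, so coercivity still holds. The condition a(u,u) ≥ α||u||_{H^1}² reads (1−α)∫(u')² ≥ (α−c)∫u². Any admissible α is ≤ 1 (rapidly oscillating u have ∫u²/∫(u')² → 0), and α = 1 would force 0 ≥ (1−c)∫u², impossible since c < 1; so 1−α > 0. By the sharp Poincaré inequality on H^1_0 of an interval of length L, ∫(u')² ≥ (π/L)²∫u² with equality for the first sine mode sin(π(x−x₀)/L) (x₀ the left endpoint), so the inequality holds for all u iff (1−α)(π/L)² ≥ α − c, i.e. α ≤ ((π/L)² + c)/((π/L)² + 1) = (1 + c(L/π)²)/(1 + (L/π)²). (Direct route, valid since c ≤ 0: Poincaré gives c∫u² ≥ c(L/π)²∫(u')², so a(u,u) ≥ (1 + c(L/π)²)∫(u')², while ||u||_{H^1}² ≤ (1 + (L/π)²)∫(u')²; dividing yields the same α.) With (π/L)² = π^2/25 and c = -1/5, the largest admissible constant is α = ((π/L)² + c)/((π/L)² + 1).
Simplifying, α = (-5 + π^2)/(π^2 + 25).


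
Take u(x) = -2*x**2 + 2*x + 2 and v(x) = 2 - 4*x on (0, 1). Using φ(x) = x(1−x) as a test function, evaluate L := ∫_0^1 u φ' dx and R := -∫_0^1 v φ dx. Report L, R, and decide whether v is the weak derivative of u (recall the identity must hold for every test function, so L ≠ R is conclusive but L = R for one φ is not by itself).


LHS = 0, RHS = 0. Yes, v = u' weakly.

u(x) = -2*x**2 + 2*x + 2, classical derivative u'(x) = 2 - 4*x.
φ(x) = x(1−x), so φ'(x) = 1 - 2*x.
Note φ(0) = φ(1) = 0, so the boundary term u·φ vanishes.
LHS = ∫_0^1 u(x) φ'(x) dx = ∫_0^1 (4*x^3 - 6*x^2 - 2*x + 2) dx. Term by term:
  ∫_0^1 4*x^3 dx = 1;  ∫_0^1 -6*x^2 dx = -2;  ∫_0^1 -2*x dx = -1;
  ∫_0^1 2 dx = 2.
Sum: 1 − 2 − 1 + 2 = 0.
So LHS = 0.
∫_0^1 v(x) φ(x) dx = ∫_0^1 (4*x^3 - 6*x^2 + 2*x) dx. Term by term:
  ∫_0^1 4*x^3 dx = 1;  ∫_0^1 -6*x^2 dx = -2;  ∫_0^1 2*x dx = 1.
Sum: 1 − 2 + 1 = 0.
So RHS = -∫_0^1 v(x) φ(x) dx = 0.
LHS = RHS, so the identity holds for this test φ.
Moreover u is smooth here and v(x) = u'(x) = 2 - 4*x pointwise, so the identity holds for every test function. Hence v is the weak derivative of u.


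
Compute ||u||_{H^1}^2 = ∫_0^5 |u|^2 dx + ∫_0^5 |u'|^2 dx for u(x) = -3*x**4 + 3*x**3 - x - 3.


||u||_{H^1}^2 = 192646625/84

The H^1 norm (squared) on an interval (0, L) is
  ||u||_{H^1}^2 = ∫_0^L u(x)^2 dx + ∫_0^L u'(x)^2 dx.
Compute u'(x) = -12*x**3 + 9*x**2 - 1.
Then u(x)^2 = 9*x**8 - 18*x**7 + 9*x**6 + 6*x**5 + 12*x**4 - 18*x**3 + x**2 + 6*x + 9 and u'(x)^2 = 144*x**6 - 216*x**5 + 81*x**4 + 24*x**3 - 18*x**2 + 1.
Integrate each monomial from 0 to 5 using ∫_0^5 c·x^n dx = c·5^(n+1)/(n+1):
  ∫_0^5 u(x)^2 dx = ∫_0^5 (9*x^8 - 18*x^7 + 9*x^6 + 6*x^5 + 12*x^4 - 18*x^3 + x^2 + 6*x + 9) dx. Term by term:
    ∫_0^5 9*x^8 dx = 1953125;  ∫_0^5 -18*x^7 dx = -3515625/4;  ∫_0^5 9*x^6 dx = 703125/7;
    ∫_0^5 6*x^5 dx = 15625;  ∫_0^5 12*x^4 dx = 7500;  ∫_0^5 -18*x^3 dx = -5625/2;
    ∫_0^5 x^2 dx = 125/3;  ∫_0^5 6*x dx = 75;  ∫_0^5 9 dx = 45.
  Sum: 1953125 − 3515625/4 + 703125/7 + 15625 + 7500 − 5625/2 + 125/3 + 75 + 45 = 100391705/84.
  ∫_0^5 u'(x)^2 dx = ∫_0^5 (144*x^6 - 216*x^5 + 81*x^4 + 24*x^3 - 18*x^2 + 1) dx. Term by term:
    ∫_0^5 144*x^6 dx = 11250000/7;  ∫_0^5 -216*x^5 dx = -562500;  ∫_0^5 81*x^4 dx = 50625;
    ∫_0^5 24*x^3 dx = 3750;  ∫_0^5 -18*x^2 dx = -750;  ∫_0^5 1 dx = 5.
  Sum: 11250000/7 − 562500 + 50625 + 3750 − 750 + 5 = 7687910/7.
Adding: ||u||_{H^1}^2 = 100391705/84 + 7687910/7 = 192646625/84.


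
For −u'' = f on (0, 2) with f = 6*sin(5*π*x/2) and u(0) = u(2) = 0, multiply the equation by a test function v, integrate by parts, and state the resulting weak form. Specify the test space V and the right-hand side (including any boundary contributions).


V = H^1_0(0, 2) (so v(0) = v(2) = 0); weak form: ∫_0^2 u'v' dx = ∫_0^2 (6*sin(5*π*x/2)) v dx for all v ∈ V.

Multiply both sides by a test function v and integrate from 0 to 2:
  ∫_0^2 −u''(x) v(x) dx = ∫_0^2 f(x) v(x) dx.
Integrate the LHS by parts once:
  ∫_0^2 −u'' v dx = −[u'(x) v(x)]_0^2 + ∫_0^2 u'(x) v'(x) dx.
Thus ∫_0^2 u'(x) v'(x) dx = ∫_0^2 f(x) v(x) dx + [u'(x) v(x)]_0^2.
Choose V so that boundary terms are either known or forced to vanish.
u is Dirichlet: u(0) = u(2) = 0. Let V = H^1_0(0, 2); then v(0) = v(2) = 0, and [u' v]_0^2 = 0.
Weak formulation: find u (satisfying any essential BC) such that ∫_0^2 u'(x) v'(x) dx = ∫_0^2 f v dx for all v ∈ V.
Substituting f(x) = 6*sin(5*π*x/2), the right-hand side is ∫_0^2 (6*sin(5*π*x/2)) v dx.


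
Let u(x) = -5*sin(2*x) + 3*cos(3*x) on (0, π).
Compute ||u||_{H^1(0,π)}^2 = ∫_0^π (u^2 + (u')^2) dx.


||u||_{H^1(0,π)}^2 = 240 + 215*π/2

u'(x) = -9*sin(3*x) - 10*cos(2*x).
Expand u² and (u')² and integrate term by term on (0, π), using: for integers n ≥ 1, ∫_0^π sin²(nx) dx = ∫_0^π cos²(nx) dx = π/2; for n ≠ n', ∫_0^π sin(nx)sin(n'x) dx = ∫_0^π cos(nx)cos(n'x) dx = 0; and by product-to-sum, ∫_0^π sin(nx)cos(n'x) dx = ½∫_0^π [sin((n+n')x) + sin((n−n')x)] dx, which is 0 when n+n' is even and 2n/(n²−n'²) when n+n' is odd (it need not vanish on (0, π)).
  u² squared terms: (-5)²·∫sin(2x)² dx = 25·π/2 = 25*π/2;  (3)²·∫cos(3x)² dx = 9·π/2 = 9*π/2.
  u² cross terms: 2·(-5)·(3)·∫sin(2x)·cos(3x) dx = -30·(-4/5) = 24.
  So ∫_0^π u² dx = 25*π/2 + 9*π/2 + 24 = 24 + 17*π.
  (u')² squared terms: (-10)²·∫cos(2x)² dx = 100·π/2 = 50*π;  (-9)²·∫sin(3x)² dx = 81·π/2 = 81*π/2.
  (u')² cross terms: 2·(-10)·(-9)·∫cos(2x)·sin(3x) dx = 180·(6/5) = 216.
  So ∫_0^π (u')² dx = 50*π + 81*π/2 + 216 = 216 + 181*π/2.
||u||_{H^1}^2 = (24 + 17*π) + (216 + 181*π/2) = 240 + 215*π/2.


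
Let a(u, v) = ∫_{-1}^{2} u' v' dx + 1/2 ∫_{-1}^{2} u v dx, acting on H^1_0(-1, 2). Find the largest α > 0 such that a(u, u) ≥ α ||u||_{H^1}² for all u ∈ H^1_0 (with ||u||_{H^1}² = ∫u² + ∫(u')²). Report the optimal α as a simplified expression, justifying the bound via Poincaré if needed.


α = (9/2 + π^2)/(9 + π^2)

Coercivity of a(·,·) on H^1_0(-1, 2) means a(u, u) ≥ α ||u||_{H^1}² for every u ∈ H^1_0.
The interval has length L = 3, and Poincaré/coercivity depend only on L. Here a(u, u) = ∫(u')² + (1/2)·∫u².
Here 0 < c = 1/2 < 1. The condition a(u,u) ≥ α||u||_{H^1}² reads (1−α)∫(u')² ≥ (α−c)∫u². Any admissible α is ≤ 1 (rapidly oscillating u have ∫u²/∫(u')² → 0), and α = 1 would force 0 ≥ (1−c)∫u², impossible since c < 1; so 1−α > 0. By the sharp Poincaré inequality on H^1_0 of an interval of length L, ∫(u')² ≥ (π/L)²∫u² with equality for the first sine mode sin(π(x−x₀)/L) (x₀ the left endpoint), so the inequality holds for all u iff (1−α)(π/L)² ≥ α − c, i.e. α ≤ ((π/L)² + c)/((π/L)² + 1) = (1 + c(L/π)²)/(1 + (L/π)²). With (π/L)² = π^2/9 and c = 1/2, the largest admissible constant is α = ((π/L)² + c)/((π/L)² + 1).
Simplifying, α = (9/2 + π^2)/(9 + π^2).


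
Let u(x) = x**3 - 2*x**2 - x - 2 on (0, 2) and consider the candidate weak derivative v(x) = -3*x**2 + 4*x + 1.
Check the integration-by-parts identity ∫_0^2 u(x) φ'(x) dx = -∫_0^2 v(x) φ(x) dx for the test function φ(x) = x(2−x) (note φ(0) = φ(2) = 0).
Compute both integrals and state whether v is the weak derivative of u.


LHS = 28/15, RHS = -28/15. No, v is not the weak derivative of u.

u(x) = x**3 - 2*x**2 - x - 2, classical derivative u'(x) = 3*x**2 - 4*x - 1.
φ(x) = x(2−x), so φ'(x) = 2 - 2*x.
Note φ(0) = φ(2) = 0, so the boundary term u·φ vanishes.
LHS = ∫_0^2 u(x) φ'(x) dx = ∫_0^2 (-2*x^4 + 6*x^3 - 2*x^2 + 2*x - 4) dx. Term by term:
  ∫_0^2 -2*x^4 dx = -64/5;  ∫_0^2 6*x^3 dx = 24;  ∫_0^2 -2*x^2 dx = -16/3;
  ∫_0^2 2*x dx = 4;  ∫_0^2 -4 dx = -8.
Sum: -64/5 + 24 − 16/3 + 4 − 8 = 28/15.
So LHS = 28/15.
∫_0^2 v(x) φ(x) dx = ∫_0^2 (3*x^4 - 10*x^3 + 7*x^2 + 2*x) dx. Term by term:
  ∫_0^2 3*x^4 dx = 96/5;  ∫_0^2 -10*x^3 dx = -40;  ∫_0^2 7*x^2 dx = 56/3;
  ∫_0^2 2*x dx = 4.
Sum: 96/5 − 40 + 56/3 + 4 = 28/15.
So RHS = -∫_0^2 v(x) φ(x) dx = -28/15.
LHS − RHS = 56/15 ≠ 0, so the identity fails.
(For a valid weak derivative the identity must hold for EVERY test function, in particular this one. The failure shows v is NOT the weak derivative of u.)
Correct weak derivative would be u'(x) = 3*x**2 - 4*x - 1.


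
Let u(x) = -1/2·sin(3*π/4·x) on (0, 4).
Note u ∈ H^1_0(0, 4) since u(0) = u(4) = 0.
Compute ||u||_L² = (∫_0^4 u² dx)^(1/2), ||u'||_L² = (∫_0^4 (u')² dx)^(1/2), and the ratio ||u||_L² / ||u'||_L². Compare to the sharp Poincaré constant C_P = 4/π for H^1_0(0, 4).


||u||_L² / ||u'||_L² = 4/(3*π) < C_P = 4/π.

u(x) = -1/2·sin(3*π/4·x), so u'(x) = -3*π*cos(3*π*x/4)/8.
Writing u(x) = A·sin(kπx/L) with A = -1/2 and k = 3, use ∫_0^L sin²(kπx/L) dx = L/2 and ∫_0^L cos²(kπx/L) dx = L/2.
u² = 1/4·sin²(3*π/4·x) and (u')² = 9*π^2/64·cos²(3*π/4·x), and each of sin², cos² integrates to L/2 = 2 over (0, 4).
∫_0^4 u² dx = 1/2, so ||u||_L² = sqrt(2)/2.
∫_0^4 (u')² dx = 9*π^2/32, so ||u'||_L² = 3*sqrt(2)*π/8.
Ratio ||u||_L² / ||u'||_L² = 4/(3*π).
Sharp Poincaré constant on H^1_0(0, 4) is C_P = L/π = 4/π, achieved by sin(π/4·x).
This is the k = 3 harmonic; the ratio L/(kπ) is strictly less than C_P = L/π, consistent with the sharp inequality ||u||_L² ≤ C_P ||u'||_L².


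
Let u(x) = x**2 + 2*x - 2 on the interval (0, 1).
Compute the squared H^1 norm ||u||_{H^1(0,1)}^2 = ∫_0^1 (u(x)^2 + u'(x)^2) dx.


||u||_{H^1}^2 = 158/15

The H^1 norm (squared) on an interval (0, L) is
  ||u||_{H^1}^2 = ∫_0^L u(x)^2 dx + ∫_0^L u'(x)^2 dx.
Compute u'(x) = 2*x + 2.
Then u(x)^2 = x**4 + 4*x**3 - 8*x + 4 and u'(x)^2 = 4*x**2 + 8*x + 4.
Integrate each monomial from 0 to 1 using ∫_0^1 c·x^n dx = c·1^(n+1)/(n+1):
  ∫_0^1 u(x)^2 dx = ∫_0^1 (x^4 + 4*x^3 - 8*x + 4) dx. Term by term:
    ∫_0^1 x^4 dx = 1/5;  ∫_0^1 4*x^3 dx = 1;  ∫_0^1 -8*x dx = -4;
    ∫_0^1 4 dx = 4.
  Sum: 1/5 + 1 − 4 + 4 = 6/5.
  ∫_0^1 u'(x)^2 dx = ∫_0^1 (4*x^2 + 8*x + 4) dx. Term by term:
    ∫_0^1 4*x^2 dx = 4/3;  ∫_0^1 8*x dx = 4;  ∫_0^1 4 dx = 4.
  Sum: 4/3 + 4 + 4 = 28/3.
Adding: ||u||_{H^1}^2 = 6/5 + 28/3 = 158/15.


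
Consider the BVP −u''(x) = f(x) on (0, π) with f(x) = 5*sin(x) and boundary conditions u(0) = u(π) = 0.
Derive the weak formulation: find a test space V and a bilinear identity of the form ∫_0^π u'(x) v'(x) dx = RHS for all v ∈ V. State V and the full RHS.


V = H^1_0(0, π) (so v(0) = v(π) = 0); weak form: ∫_0^π u'v' dx = ∫_0^π (5*sin(x)) v dx for all v ∈ V.

Multiply both sides by a test function v and integrate from 0 to π:
  ∫_0^π −u''(x) v(x) dx = ∫_0^π f(x) v(x) dx.
Integrate the LHS by parts once:
  ∫_0^π −u'' v dx = −[u'(x) v(x)]_0^π + ∫_0^π u'(x) v'(x) dx.
Thus ∫_0^π u'(x) v'(x) dx = ∫_0^π f(x) v(x) dx + [u'(x) v(x)]_0^π.
Choose V so that boundary terms are either known or forced to vanish.
u is Dirichlet: u(0) = u(π) = 0. Let V = H^1_0(0, π); then v(0) = v(π) = 0, and [u' v]_0^π = 0.
Weak formulation: find u (satisfying any essential BC) such that ∫_0^π u'(x) v'(x) dx = ∫_0^π f v dx for all v ∈ V.
Substituting f(x) = 5*sin(x), the right-hand side is ∫_0^π (5*sin(x)) v dx.


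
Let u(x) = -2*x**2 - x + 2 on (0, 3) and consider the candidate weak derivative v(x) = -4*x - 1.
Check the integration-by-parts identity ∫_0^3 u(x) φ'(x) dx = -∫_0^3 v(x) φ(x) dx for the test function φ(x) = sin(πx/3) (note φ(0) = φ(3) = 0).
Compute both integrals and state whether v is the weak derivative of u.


LHS = 42/π, RHS = 42/π. Yes, v = u' weakly.

u(x) = -2*x**2 - x + 2, classical derivative u'(x) = -4*x - 1.
φ(x) = sin(πx/3), so φ'(x) = π*cos(π*x/3)/3.
Note φ(0) = φ(3) = 0, so the boundary term u·φ vanishes.
LHS = ∫_0^3 u(x) φ'(x) dx = ∫_0^3 (-2*π*x^2*cos(π*x/3)/3 - π*x*cos(π*x/3)/3 + 2*π*cos(π*x/3)/3) dx. Term by term:
  ∫_0^3 2*π*cos(π*x/3)/3 dx = 0;  ∫_0^3 -2*π*x^2*cos(π*x/3)/3 dx = 36/π;  ∫_0^3 -π*x*cos(π*x/3)/3 dx = 6/π.
Sum: 0 + 36/π + 6/π = 42/π.
So LHS = 42/π.
∫_0^3 v(x) φ(x) dx = ∫_0^3 (-4*x*sin(π*x/3) - sin(π*x/3)) dx. Term by term:
  ∫_0^3 -sin(π*x/3) dx = -6/π;  ∫_0^3 -4*x*sin(π*x/3) dx = -36/π.
Sum: -6/π − 36/π = -42/π.
So RHS = -∫_0^3 v(x) φ(x) dx = 42/π.
LHS = RHS, so the identity holds for this test φ.
Moreover u is smooth here and v(x) = u'(x) = -4*x - 1 pointwise, so the identity holds for every test function. Hence v is the weak derivative of u.


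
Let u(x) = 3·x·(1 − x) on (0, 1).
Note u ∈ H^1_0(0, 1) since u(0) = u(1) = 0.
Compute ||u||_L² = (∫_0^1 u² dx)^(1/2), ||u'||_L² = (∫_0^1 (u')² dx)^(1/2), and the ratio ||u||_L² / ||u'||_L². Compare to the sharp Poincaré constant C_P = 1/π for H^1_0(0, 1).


||u||_L² / ||u'||_L² = sqrt(10)/10 < C_P = 1/π.

u(x) = 3·x·(1 − x), so u'(x) = 3 - 6*x.
u(x) = 3·x·(1 − x) vanishes at x = 0 and x = 1, so u ∈ H^1_0(0, 1). Differentiate via the product rule and integrate the resulting polynomials term by term.
  ∫_0^1 u² dx = ∫_0^1 (9*x^4 - 18*x^3 + 9*x^2) dx. Term by term:
    ∫_0^1 9*x^4 dx = 9/5;  ∫_0^1 -18*x^3 dx = -9/2;  ∫_0^1 9*x^2 dx = 3.
  Sum: 9/5 − 9/2 + 3 = 3/10.
  ∫_0^1 (u')² dx = ∫_0^1 (36*x^2 - 36*x + 9) dx. Term by term:
    ∫_0^1 36*x^2 dx = 12;  ∫_0^1 -36*x dx = -18;  ∫_0^1 9 dx = 9.
  Sum: 12 − 18 + 9 = 3.
∫_0^1 u² dx = 3/10, so ||u||_L² = sqrt(30)/10.
∫_0^1 (u')² dx = 3, so ||u'||_L² = sqrt(3).
Ratio ||u||_L² / ||u'||_L² = sqrt(10)/10.
Sharp Poincaré constant on H^1_0(0, 1) is C_P = L/π = 1/π, achieved by sin(π·x).
A polynomial bump cannot attain the sharp Poincaré constant (only the first sine eigenfunction does), so the ratio is strictly less than C_P, consistent with ||u||_L² ≤ C_P ||u'||_L².


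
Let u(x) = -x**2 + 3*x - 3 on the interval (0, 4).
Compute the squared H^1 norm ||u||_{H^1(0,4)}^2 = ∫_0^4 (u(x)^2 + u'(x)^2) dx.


||u||_{H^1}^2 = 872/15

The H^1 norm (squared) on an interval (0, L) is
  ||u||_{H^1}^2 = ∫_0^L u(x)^2 dx + ∫_0^L u'(x)^2 dx.
Compute u'(x) = 3 - 2*x.
Then u(x)^2 = x**4 - 6*x**3 + 15*x**2 - 18*x + 9 and u'(x)^2 = 4*x**2 - 12*x + 9.
Integrate each monomial from 0 to 4 using ∫_0^4 c·x^n dx = c·4^(n+1)/(n+1):
  ∫_0^4 u(x)^2 dx = ∫_0^4 (x^4 - 6*x^3 + 15*x^2 - 18*x + 9) dx. Term by term:
    ∫_0^4 x^4 dx = 1024/5;  ∫_0^4 -6*x^3 dx = -384;  ∫_0^4 15*x^2 dx = 320;
    ∫_0^4 -18*x dx = -144;  ∫_0^4 9 dx = 36.
  Sum: 1024/5 − 384 + 320 − 144 + 36 = 164/5.
  ∫_0^4 u'(x)^2 dx = ∫_0^4 (4*x^2 - 12*x + 9) dx. Term by term:
    ∫_0^4 4*x^2 dx = 256/3;  ∫_0^4 -12*x dx = -96;  ∫_0^4 9 dx = 36.
  Sum: 256/3 − 96 + 36 = 76/3.
Adding: ||u||_{H^1}^2 = 164/5 + 76/3 = 872/15.


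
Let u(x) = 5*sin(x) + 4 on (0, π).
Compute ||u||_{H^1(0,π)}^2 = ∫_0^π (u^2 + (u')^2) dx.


||u||_{H^1(0,π)}^2 = 80 + 41*π

u'(x) = 5*cos(x).
Expand u² and (u')² and integrate term by term on (0, π), using: for integers n ≥ 1, ∫_0^π sin²(nx) dx = ∫_0^π cos²(nx) dx = π/2; for n ≠ n', ∫_0^π sin(nx)sin(n'x) dx = ∫_0^π cos(nx)cos(n'x) dx = 0; and by product-to-sum, ∫_0^π sin(nx)cos(n'x) dx = ½∫_0^π [sin((n+n')x) + sin((n−n')x)] dx, which is 0 when n+n' is even and 2n/(n²−n'²) when n+n' is odd (it need not vanish on (0, π)). For the constant mode: ∫_0^π 1 dx = π, ∫_0^π cos(nx) dx = 0, ∫_0^π sin(nx) dx = (1−(−1)^n)/n.
  u² squared terms: (4)²·∫1 dx = 16·π = 16*π;  (5)²·∫sin(x)² dx = 25·π/2 = 25*π/2.
  u² cross terms: 2·(4)·(5)·∫1·sin(x) dx = 40·(2) = 80.
  So ∫_0^π u² dx = 16*π + 25*π/2 + 80 = 80 + 57*π/2.
  (u')² squared terms: (5)²·∫cos(x)² dx = 25·π/2 = 25*π/2.
  So ∫_0^π (u')² dx = 25*π/2.
||u||_{H^1}^2 = (80 + 57*π/2) + (25*π/2) = 80 + 41*π.


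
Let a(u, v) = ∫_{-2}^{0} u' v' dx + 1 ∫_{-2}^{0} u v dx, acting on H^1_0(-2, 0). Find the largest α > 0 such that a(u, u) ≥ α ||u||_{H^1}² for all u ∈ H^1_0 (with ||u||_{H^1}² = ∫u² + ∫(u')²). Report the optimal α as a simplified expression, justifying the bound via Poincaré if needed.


α = 1

Coercivity of a(·,·) on H^1_0(-2, 0) means a(u, u) ≥ α ||u||_{H^1}² for every u ∈ H^1_0.
The interval has length L = 2, and Poincaré/coercivity depend only on L. Here a(u, u) = ∫(u')² + (1)·∫u².
Here c = 1 ≥ 1, so a(u,u) = ∫(u')² + c∫u² ≥ ∫(u')² + ∫u² = ||u||_{H^1}², i.e. α = 1 works. No larger α is possible: a(u,u) ≥ α||u||_{H^1}² means (1−α)∫(u')² ≥ (α−c)∫u², and for the modes u_n = sin(nπ(x−x₀)/L) (x₀ the left endpoint) one has ∫u_n²/∫(u_n')² = (L/(nπ))² → 0, so a(u_n,u_n)/||u_n||_{H^1}² → 1. Hence the optimal constant is α = 1.
Therefore α = 1.


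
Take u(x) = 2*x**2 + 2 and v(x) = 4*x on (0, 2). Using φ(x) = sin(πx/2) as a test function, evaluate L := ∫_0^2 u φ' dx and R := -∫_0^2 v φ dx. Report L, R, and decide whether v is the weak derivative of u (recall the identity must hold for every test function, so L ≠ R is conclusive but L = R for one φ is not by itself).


LHS = -16/π, RHS = -16/π. Yes, v = u' weakly.

u(x) = 2*x**2 + 2, classical derivative u'(x) = 4*x.
φ(x) = sin(πx/2), so φ'(x) = π*cos(π*x/2)/2.
Note φ(0) = φ(2) = 0, so the boundary term u·φ vanishes.
LHS = ∫_0^2 u(x) φ'(x) dx = ∫_0^2 (π*x^2*cos(π*x/2) + π*cos(π*x/2)) dx. Term by term:
  ∫_0^2 π*cos(π*x/2) dx = 0;  ∫_0^2 π*x^2*cos(π*x/2) dx = -16/π.
Sum: 0 − 16/π = -16/π.
So LHS = -16/π.
∫_0^2 v(x) φ(x) dx = ∫_0^2 (4*x*sin(π*x/2)) dx. Term by term:
  ∫_0^2 4*x*sin(π*x/2) dx = 16/π.
So RHS = -∫_0^2 v(x) φ(x) dx = -16/π.
LHS = RHS, so the identity holds for this test φ.
Moreover u is smooth here and v(x) = u'(x) = 4*x pointwise, so the identity holds for every test function. Hence v is the weak derivative of u.


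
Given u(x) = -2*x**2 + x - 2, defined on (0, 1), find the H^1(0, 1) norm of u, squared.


||u||_{H^1}^2 = 107/15

The H^1 norm (squared) on an interval (0, L) is
  ||u||_{H^1}^2 = ∫_0^L u(x)^2 dx + ∫_0^L u'(x)^2 dx.
Compute u'(x) = 1 - 4*x.
Then u(x)^2 = 4*x**4 - 4*x**3 + 9*x**2 - 4*x + 4 and u'(x)^2 = 16*x**2 - 8*x + 1.
Integrate each monomial from 0 to 1 using ∫_0^1 c·x^n dx = c·1^(n+1)/(n+1):
  ∫_0^1 u(x)^2 dx = ∫_0^1 (4*x^4 - 4*x^3 + 9*x^2 - 4*x + 4) dx. Term by term:
    ∫_0^1 4*x^4 dx = 4/5;  ∫_0^1 -4*x^3 dx = -1;  ∫_0^1 9*x^2 dx = 3;
    ∫_0^1 -4*x dx = -2;  ∫_0^1 4 dx = 4.
  Sum: 4/5 − 1 + 3 − 2 + 4 = 24/5.
  ∫_0^1 u'(x)^2 dx = ∫_0^1 (16*x^2 - 8*x + 1) dx. Term by term:
    ∫_0^1 16*x^2 dx = 16/3;  ∫_0^1 -8*x dx = -4;  ∫_0^1 1 dx = 1.
  Sum: 16/3 − 4 + 1 = 7/3.
Adding: ||u||_{H^1}^2 = 24/5 + 7/3 = 107/15.


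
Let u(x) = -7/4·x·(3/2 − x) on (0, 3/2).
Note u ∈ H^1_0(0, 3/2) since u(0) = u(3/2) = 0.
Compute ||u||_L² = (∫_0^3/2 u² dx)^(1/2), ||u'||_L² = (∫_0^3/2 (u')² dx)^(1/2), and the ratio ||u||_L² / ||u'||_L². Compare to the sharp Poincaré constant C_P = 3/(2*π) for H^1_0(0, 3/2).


||u||_L² / ||u'||_L² = 3*sqrt(10)/20 < C_P = 3/(2*π).

u(x) = -7/4·x·(3/2 − x), so u'(x) = 7*x/2 - 21/8.
u(x) = -7/4·x·(3/2 − x) vanishes at x = 0 and x = 3/2, so u ∈ H^1_0(0, 3/2). Differentiate via the product rule and integrate the resulting polynomials term by term.
  ∫_0^3/2 u² dx = ∫_0^3/2 (49*x^4/16 - 147*x^3/16 + 441*x^2/64) dx. Term by term:
    ∫_0^3/2 49*x^4/16 dx = 11907/2560;  ∫_0^3/2 -147*x^3/16 dx = -11907/1024;  ∫_0^3/2 441*x^2/64 dx = 3969/512.
  Sum: 11907/2560 − 11907/1024 + 3969/512 = 3969/5120.
  ∫_0^3/2 (u')² dx = ∫_0^3/2 (49*x^2/4 - 147*x/8 + 441/64) dx. Term by term:
    ∫_0^3/2 49*x^2/4 dx = 441/32;  ∫_0^3/2 -147*x/8 dx = -1323/64;  ∫_0^3/2 441/64 dx = 1323/128.
  Sum: 441/32 − 1323/64 + 1323/128 = 441/128.
∫_0^3/2 u² dx = 3969/5120, so ||u||_L² = 63*sqrt(5)/160.
∫_0^3/2 (u')² dx = 441/128, so ||u'||_L² = 21*sqrt(2)/16.
Ratio ||u||_L² / ||u'||_L² = 3*sqrt(10)/20.
Sharp Poincaré constant on H^1_0(0, 3/2) is C_P = L/π = 3/(2*π), achieved by sin(2*π/3·x).
A polynomial bump cannot attain the sharp Poincaré constant (only the first sine eigenfunction does), so the ratio is strictly less than C_P, consistent with ||u||_L² ≤ C_P ||u'||_L².


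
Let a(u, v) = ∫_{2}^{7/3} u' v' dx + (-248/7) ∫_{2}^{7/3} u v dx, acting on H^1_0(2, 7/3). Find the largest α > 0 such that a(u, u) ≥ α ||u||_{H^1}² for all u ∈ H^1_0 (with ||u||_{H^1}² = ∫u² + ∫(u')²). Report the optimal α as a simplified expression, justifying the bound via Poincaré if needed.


α = (-248 + 63*π^2)/(7*(1 + 9*π^2))

Coercivity of a(·,·) on H^1_0(2, 7/3) means a(u, u) ≥ α ||u||_{H^1}² for every u ∈ H^1_0.
The interval has length L = 1/3, and Poincaré/coercivity depend only on L. Here a(u, u) = ∫(u')² + (-248/7)·∫u².
Here c = -248/7 < 0 with |c| < (π/L)² = 9*π^2, so coercivity still holds. The condition a(u,u) ≥ α||u||_{H^1}² reads (1−α)∫(u')² ≥ (α−c)∫u². Any admissible α is ≤ 1 (rapidly oscillating u have ∫u²/∫(u')² → 0), and α = 1 would force 0 ≥ (1−c)∫u², impossible since c < 1; so 1−α > 0. By the sharp Poincaré inequality on H^1_0 of an interval of length L, ∫(u')² ≥ (π/L)²∫u² with equality for the first sine mode sin(π(x−x₀)/L) (x₀ the left endpoint), so the inequality holds for all u iff (1−α)(π/L)² ≥ α − c, i.e. α ≤ ((π/L)² + c)/((π/L)² + 1) = (1 + c(L/π)²)/(1 + (L/π)²). (Direct route, valid since c ≤ 0: Poincaré gives c∫u² ≥ c(L/π)²∫(u')², so a(u,u) ≥ (1 + c(L/π)²)∫(u')², while ||u||_{H^1}² ≤ (1 + (L/π)²)∫(u')²; dividing yields the same α.) With (π/L)² = 9*π^2 and c = -248/7, the largest admissible constant is α = ((π/L)² + c)/((π/L)² + 1).
Simplifying, α = (-248 + 63*π^2)/(7*(1 + 9*π^2)).


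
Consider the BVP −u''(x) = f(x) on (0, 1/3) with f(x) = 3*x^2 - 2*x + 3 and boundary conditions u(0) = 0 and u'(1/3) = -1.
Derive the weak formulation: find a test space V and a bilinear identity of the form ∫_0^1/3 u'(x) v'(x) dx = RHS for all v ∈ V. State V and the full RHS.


V = {v ∈ H^1(0, 1/3) : v(0) = 0} (test functions vanish at x = 0 where u is specified); weak form: ∫_0^1/3 u'v' dx = ∫_0^1/3 (3*x^2 - 2*x + 3) v dx − v(1/3) for all v ∈ V.

Multiply both sides by a test function v and integrate from 0 to 1/3:
  ∫_0^1/3 −u''(x) v(x) dx = ∫_0^1/3 f(x) v(x) dx.
Integrate the LHS by parts once:
  ∫_0^1/3 −u'' v dx = −[u'(x) v(x)]_0^1/3 + ∫_0^1/3 u'(x) v'(x) dx.
Thus ∫_0^1/3 u'(x) v'(x) dx = ∫_0^1/3 f(x) v(x) dx + [u'(x) v(x)]_0^1/3.
Choose V so that boundary terms are either known or forced to vanish.
Mixed BC: u(0) = 0 (Dirichlet) and u'(1/3) = -1 (Neumann). Define V = {v ∈ H^1(0, 1/3) : v(0) = 0}. Then [u' v]_0^1/3 = u'(1/3)·v(1/3) − u'(0)·0 = − v(1/3).
Weak formulation: find u (satisfying any essential BC) such that ∫_0^1/3 u'(x) v'(x) dx = ∫_0^1/3 f v dx − v(1/3) for all v ∈ V (Dirichlet at 0 absorbed into V; Neumann datum at x = 1/3 contributes the boundary term).
Substituting f(x) = 3*x^2 - 2*x + 3, the right-hand side is ∫_0^1/3 (3*x^2 - 2*x + 3) v dx − v(1/3).


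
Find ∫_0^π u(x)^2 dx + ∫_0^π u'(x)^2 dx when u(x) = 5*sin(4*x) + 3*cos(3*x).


||u||_{H^1(0,π)}^2 = 2400/7 + 515*π/2

u'(x) = -9*sin(3*x) + 20*cos(4*x).
Expand u² and (u')² and integrate term by term on (0, π), using: for integers n ≥ 1, ∫_0^π sin²(nx) dx = ∫_0^π cos²(nx) dx = π/2; for n ≠ n', ∫_0^π sin(nx)sin(n'x) dx = ∫_0^π cos(nx)cos(n'x) dx = 0; and by product-to-sum, ∫_0^π sin(nx)cos(n'x) dx = ½∫_0^π [sin((n+n')x) + sin((n−n')x)] dx, which is 0 when n+n' is even and 2n/(n²−n'²) when n+n' is odd (it need not vanish on (0, π)).
  u² squared terms: (3)²·∫cos(3x)² dx = 9·π/2 = 9*π/2;  (5)²·∫sin(4x)² dx = 25·π/2 = 25*π/2.
  u² cross terms: 2·(3)·(5)·∫cos(3x)·sin(4x) dx = 30·(8/7) = 240/7.
  So ∫_0^π u² dx = 9*π/2 + 25*π/2 + 240/7 = 240/7 + 17*π.
  (u')² squared terms: (-9)²·∫sin(3x)² dx = 81·π/2 = 81*π/2;  (20)²·∫cos(4x)² dx = 400·π/2 = 200*π.
  (u')² cross terms: 2·(-9)·(20)·∫sin(3x)·cos(4x) dx = -360·(-6/7) = 2160/7.
  So ∫_0^π (u')² dx = 81*π/2 + 200*π + 2160/7 = 2160/7 + 481*π/2.
||u||_{H^1}^2 = (240/7 + 17*π) + (2160/7 + 481*π/2) = 2400/7 + 515*π/2.


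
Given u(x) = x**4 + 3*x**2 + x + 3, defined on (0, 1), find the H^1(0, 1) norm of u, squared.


||u||_{H^1}^2 = 35923/630

The H^1 norm (squared) on an interval (0, L) is
  ||u||_{H^1}^2 = ∫_0^L u(x)^2 dx + ∫_0^L u'(x)^2 dx.
Compute u'(x) = 4*x**3 + 6*x + 1.
Then u(x)^2 = x**8 + 6*x**6 + 2*x**5 + 15*x**4 + 6*x**3 + 19*x**2 + 6*x + 9 and u'(x)^2 = 16*x**6 + 48*x**4 + 8*x**3 + 36*x**2 + 12*x + 1.
Integrate each monomial from 0 to 1 using ∫_0^1 c·x^n dx = c·1^(n+1)/(n+1):
  ∫_0^1 u(x)^2 dx = ∫_0^1 (x^8 + 6*x^6 + 2*x^5 + 15*x^4 + 6*x^3 + 19*x^2 + 6*x + 9) dx. Term by term:
    ∫_0^1 x^8 dx = 1/9;  ∫_0^1 6*x^6 dx = 6/7;  ∫_0^1 2*x^5 dx = 1/3;
    ∫_0^1 15*x^4 dx = 3;  ∫_0^1 6*x^3 dx = 3/2;  ∫_0^1 19*x^2 dx = 19/3;
    ∫_0^1 6*x dx = 3;  ∫_0^1 9 dx = 9.
  Sum: 1/9 + 6/7 + 1/3 + 3 + 3/2 + 19/3 + 3 + 9 = 3041/126.
  ∫_0^1 u'(x)^2 dx = ∫_0^1 (16*x^6 + 48*x^4 + 8*x^3 + 36*x^2 + 12*x + 1) dx. Term by term:
    ∫_0^1 16*x^6 dx = 16/7;  ∫_0^1 48*x^4 dx = 48/5;  ∫_0^1 8*x^3 dx = 2;
    ∫_0^1 36*x^2 dx = 12;  ∫_0^1 12*x dx = 6;  ∫_0^1 1 dx = 1.
  Sum: 16/7 + 48/5 + 2 + 12 + 6 + 1 = 1151/35.
Adding: ||u||_{H^1}^2 = 3041/126 + 1151/35 = 35923/630.


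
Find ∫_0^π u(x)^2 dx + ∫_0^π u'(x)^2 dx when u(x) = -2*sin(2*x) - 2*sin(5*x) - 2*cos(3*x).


||u||_{H^1(0,π)}^2 = -64 + 82*π

u'(x) = 6*sin(3*x) - 4*cos(2*x) - 10*cos(5*x).
Expand u² and (u')² and integrate term by term on (0, π), using: for integers n ≥ 1, ∫_0^π sin²(nx) dx = ∫_0^π cos²(nx) dx = π/2; for n ≠ n', ∫_0^π sin(nx)sin(n'x) dx = ∫_0^π cos(nx)cos(n'x) dx = 0; and by product-to-sum, ∫_0^π sin(nx)cos(n'x) dx = ½∫_0^π [sin((n+n')x) + sin((n−n')x)] dx, which is 0 when n+n' is even and 2n/(n²−n'²) when n+n' is odd (it need not vanish on (0, π)).
  u² squared terms: (-2)²·∫cos(3x)² dx = 4·π/2 = 2*π;  (-2)²·∫sin(2x)² dx = 4·π/2 = 2*π;  (-2)²·∫sin(5x)² dx = 4·π/2 = 2*π.
  u² cross terms: 2·(-2)·(-2)·∫cos(3x)·sin(2x) dx = 8·(-4/5) = -32/5;  2·(-2)·(-2)·∫cos(3x)·sin(5x) dx = 8·(0) = 0;  2·(-2)·(-2)·∫sin(2x)·sin(5x) dx = 8·(0) = 0.
  So ∫_0^π u² dx = 2*π + 2*π + 2*π − 32/5 + 0 + 0 = -32/5 + 6*π.
  (u')² squared terms: (-10)²·∫cos(5x)² dx = 100·π/2 = 50*π;  (-4)²·∫cos(2x)² dx = 16·π/2 = 8*π;  (6)²·∫sin(3x)² dx = 36·π/2 = 18*π.
  (u')² cross terms: 2·(-10)·(-4)·∫cos(5x)·cos(2x) dx = 80·(0) = 0;  2·(-10)·(6)·∫cos(5x)·sin(3x) dx = -120·(0) = 0;  2·(-4)·(6)·∫cos(2x)·sin(3x) dx = -48·(6/5) = -288/5.
  So ∫_0^π (u')² dx = 50*π + 8*π + 18*π + 0 + 0 − 288/5 = -288/5 + 76*π.
||u||_{H^1}^2 = (-32/5 + 6*π) + (-288/5 + 76*π) = -64 + 82*π.


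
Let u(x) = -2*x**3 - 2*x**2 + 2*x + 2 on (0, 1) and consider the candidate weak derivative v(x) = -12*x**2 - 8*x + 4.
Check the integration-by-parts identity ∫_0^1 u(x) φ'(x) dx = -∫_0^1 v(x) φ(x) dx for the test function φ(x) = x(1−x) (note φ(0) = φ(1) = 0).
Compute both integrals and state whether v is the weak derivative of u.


LHS = 3/10, RHS = 3/5. No, v is not the weak derivative of u.

u(x) = -2*x**3 - 2*x**2 + 2*x + 2, classical derivative u'(x) = -6*x**2 - 4*x + 2.
φ(x) = x(1−x), so φ'(x) = 1 - 2*x.
Note φ(0) = φ(1) = 0, so the boundary term u·φ vanishes.
LHS = ∫_0^1 u(x) φ'(x) dx = ∫_0^1 (4*x^4 + 2*x^3 - 6*x^2 - 2*x + 2) dx. Term by term:
  ∫_0^1 4*x^4 dx = 4/5;  ∫_0^1 2*x^3 dx = 1/2;  ∫_0^1 -6*x^2 dx = -2;
  ∫_0^1 -2*x dx = -1;  ∫_0^1 2 dx = 2.
Sum: 4/5 + 1/2 − 2 − 1 + 2 = 3/10.
So LHS = 3/10.
∫_0^1 v(x) φ(x) dx = ∫_0^1 (12*x^4 - 4*x^3 - 12*x^2 + 4*x) dx. Term by term:
  ∫_0^1 12*x^4 dx = 12/5;  ∫_0^1 -4*x^3 dx = -1;  ∫_0^1 -12*x^2 dx = -4;
  ∫_0^1 4*x dx = 2.
Sum: 12/5 − 1 − 4 + 2 = -3/5.
So RHS = -∫_0^1 v(x) φ(x) dx = 3/5.
LHS − RHS = -3/10 ≠ 0, so the identity fails.
(For a valid weak derivative the identity must hold for EVERY test function, in particular this one. The failure shows v is NOT the weak derivative of u.)
Correct weak derivative would be u'(x) = -6*x**2 - 4*x + 2.


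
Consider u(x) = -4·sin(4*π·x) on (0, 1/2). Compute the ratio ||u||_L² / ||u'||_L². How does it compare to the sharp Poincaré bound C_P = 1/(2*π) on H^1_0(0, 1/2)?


||u||_L² / ||u'||_L² = 1/(4*π) < C_P = 1/(2*π).

u(x) = -4·sin(4*π·x), so u'(x) = -16*π*cos(4*π*x).
Writing u(x) = A·sin(kπx/L) with A = -4 and k = 2, use ∫_0^L sin²(kπx/L) dx = L/2 and ∫_0^L cos²(kπx/L) dx = L/2.
u² = 16·sin²(4*π·x) and (u')² = 256*π^2·cos²(4*π·x), and each of sin², cos² integrates to L/2 = 1/4 over (0, 1/2).
∫_0^1/2 u² dx = 4, so ||u||_L² = 2.
∫_0^1/2 (u')² dx = 64*π^2, so ||u'||_L² = 8*π.
Ratio ||u||_L² / ||u'||_L² = 1/(4*π).
Sharp Poincaré constant on H^1_0(0, 1/2) is C_P = L/π = 1/(2*π), achieved by sin(2*π·x).
This is the k = 2 harmonic; the ratio L/(kπ) is strictly less than C_P = L/π, consistent with the sharp inequality ||u||_L² ≤ C_P ||u'||_L².


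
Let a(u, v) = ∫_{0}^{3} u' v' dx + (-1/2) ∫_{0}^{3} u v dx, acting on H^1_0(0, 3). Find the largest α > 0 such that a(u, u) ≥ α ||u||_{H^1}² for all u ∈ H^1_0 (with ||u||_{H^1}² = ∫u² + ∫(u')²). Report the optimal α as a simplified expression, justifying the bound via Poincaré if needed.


α = (-9/2 + π^2)/(9 + π^2)

Coercivity of a(·,·) on H^1_0(0, 3) means a(u, u) ≥ α ||u||_{H^1}² for every u ∈ H^1_0.
The interval has length L = 3, and Poincaré/coercivity depend only on L. Here a(u, u) = ∫(u')² + (-1/2)·∫u².
Here c = -1/2 < 0 with |c| < (π/L)² = π^2/9, so coercivity still holds. The condition a(u,u) ≥ α||u||_{H^1}² reads (1−α)∫(u')² ≥ (α−c)∫u². Any admissible α is ≤ 1 (rapidly oscillating u have ∫u²/∫(u')² → 0), and α = 1 would force 0 ≥ (1−c)∫u², impossible since c < 1; so 1−α > 0. By the sharp Poincaré inequality on H^1_0 of an interval of length L, ∫(u')² ≥ (π/L)²∫u² with equality for the first sine mode sin(π(x−x₀)/L) (x₀ the left endpoint), so the inequality holds for all u iff (1−α)(π/L)² ≥ α − c, i.e. α ≤ ((π/L)² + c)/((π/L)² + 1) = (1 + c(L/π)²)/(1 + (L/π)²). (Direct route, valid since c ≤ 0: Poincaré gives c∫u² ≥ c(L/π)²∫(u')², so a(u,u) ≥ (1 + c(L/π)²)∫(u')², while ||u||_{H^1}² ≤ (1 + (L/π)²)∫(u')²; dividing yields the same α.) With (π/L)² = π^2/9 and c = -1/2, the largest admissible constant is α = ((π/L)² + c)/((π/L)² + 1).
Simplifying, α = (-9/2 + π^2)/(9 + π^2).


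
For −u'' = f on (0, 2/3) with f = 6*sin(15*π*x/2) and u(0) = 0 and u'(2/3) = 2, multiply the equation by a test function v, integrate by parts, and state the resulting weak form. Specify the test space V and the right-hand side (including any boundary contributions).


V = {v ∈ H^1(0, 2/3) : v(0) = 0} (test functions vanish at x = 0 where u is specified); weak form: ∫_0^2/3 u'v' dx = ∫_0^2/3 (6*sin(15*π*x/2)) v dx + 2·v(2/3) for all v ∈ V.

Multiply both sides by a test function v and integrate from 0 to 2/3:
  ∫_0^2/3 −u''(x) v(x) dx = ∫_0^2/3 f(x) v(x) dx.
Integrate the LHS by parts once:
  ∫_0^2/3 −u'' v dx = −[u'(x) v(x)]_0^2/3 + ∫_0^2/3 u'(x) v'(x) dx.
Thus ∫_0^2/3 u'(x) v'(x) dx = ∫_0^2/3 f(x) v(x) dx + [u'(x) v(x)]_0^2/3.
Choose V so that boundary terms are either known or forced to vanish.
Mixed BC: u(0) = 0 (Dirichlet) and u'(2/3) = 2 (Neumann). Define V = {v ∈ H^1(0, 2/3) : v(0) = 0}. Then [u' v]_0^2/3 = u'(2/3)·v(2/3) − u'(0)·0 = 2·v(2/3).
Weak formulation: find u (satisfying any essential BC) such that ∫_0^2/3 u'(x) v'(x) dx = ∫_0^2/3 f v dx + 2·v(2/3) for all v ∈ V (Dirichlet at 0 absorbed into V; Neumann datum at x = 2/3 contributes the boundary term).
Substituting f(x) = 6*sin(15*π*x/2), the right-hand side is ∫_0^2/3 (6*sin(15*π*x/2)) v dx + 2·v(2/3).


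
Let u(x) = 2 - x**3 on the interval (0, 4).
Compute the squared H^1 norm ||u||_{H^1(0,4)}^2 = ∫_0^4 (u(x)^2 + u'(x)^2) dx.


||u||_{H^1}^2 = 138032/35

The H^1 norm (squared) on an interval (0, L) is
  ||u||_{H^1}^2 = ∫_0^L u(x)^2 dx + ∫_0^L u'(x)^2 dx.
Compute u'(x) = -3*x**2.
Then u(x)^2 = x**6 - 4*x**3 + 4 and u'(x)^2 = 9*x**4.
Integrate each monomial from 0 to 4 using ∫_0^4 c·x^n dx = c·4^(n+1)/(n+1):
  ∫_0^4 u(x)^2 dx = ∫_0^4 (x^6 - 4*x^3 + 4) dx. Term by term:
    ∫_0^4 x^6 dx = 16384/7;  ∫_0^4 -4*x^3 dx = -256;  ∫_0^4 4 dx = 16.
  Sum: 16384/7 − 256 + 16 = 14704/7.
  ∫_0^4 u'(x)^2 dx = ∫_0^4 (9*x^4) dx. Term by term:
    ∫_0^4 9*x^4 dx = 9216/5.
Adding: ||u||_{H^1}^2 = 14704/7 + 9216/5 = 138032/35.


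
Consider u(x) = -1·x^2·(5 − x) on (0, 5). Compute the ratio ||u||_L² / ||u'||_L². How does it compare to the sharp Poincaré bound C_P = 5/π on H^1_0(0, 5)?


||u||_L² / ||u'||_L² = 5*sqrt(14)/14 < C_P = 5/π.

u(x) = -1·x^2·(5 − x), so u'(x) = x*(3*x - 10).
u(x) = -1·x^2·(5 − x) vanishes at x = 0 and x = 5, so u ∈ H^1_0(0, 5). Differentiate via the product rule and integrate the resulting polynomials term by term.
  ∫_0^5 u² dx = ∫_0^5 (x^6 - 10*x^5 + 25*x^4) dx. Term by term:
    ∫_0^5 x^6 dx = 78125/7;  ∫_0^5 -10*x^5 dx = -78125/3;  ∫_0^5 25*x^4 dx = 15625.
  Sum: 78125/7 − 78125/3 + 15625 = 15625/21.
  ∫_0^5 (u')² dx = ∫_0^5 (9*x^4 - 60*x^3 + 100*x^2) dx. Term by term:
    ∫_0^5 9*x^4 dx = 5625;  ∫_0^5 -60*x^3 dx = -9375;  ∫_0^5 100*x^2 dx = 12500/3.
  Sum: 5625 − 9375 + 12500/3 = 1250/3.
∫_0^5 u² dx = 15625/21, so ||u||_L² = 125*sqrt(21)/21.
∫_0^5 (u')² dx = 1250/3, so ||u'||_L² = 25*sqrt(6)/3.
Ratio ||u||_L² / ||u'||_L² = 5*sqrt(14)/14.
Sharp Poincaré constant on H^1_0(0, 5) is C_P = L/π = 5/π, achieved by sin(π/5·x).
A polynomial bump cannot attain the sharp Poincaré constant (only the first sine eigenfunction does), so the ratio is strictly less than C_P, consistent with ||u||_L² ≤ C_P ||u'||_L².


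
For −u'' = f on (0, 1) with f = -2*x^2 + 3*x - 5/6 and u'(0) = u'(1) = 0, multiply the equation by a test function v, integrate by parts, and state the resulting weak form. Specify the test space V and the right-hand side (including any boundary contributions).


V = H^1(0, 1) (no boundary constraint on v; u is determined up to an additive constant); weak form: ∫_0^1 u'v' dx = ∫_0^1 (-2*x^2 + 3*x - 5/6) v dx for all v ∈ V.

Multiply both sides by a test function v and integrate from 0 to 1:
  ∫_0^1 −u''(x) v(x) dx = ∫_0^1 f(x) v(x) dx.
Integrate the LHS by parts once:
  ∫_0^1 −u'' v dx = −[u'(x) v(x)]_0^1 + ∫_0^1 u'(x) v'(x) dx.
Thus ∫_0^1 u'(x) v'(x) dx = ∫_0^1 f(x) v(x) dx + [u'(x) v(x)]_0^1.
Choose V so that boundary terms are either known or forced to vanish.
u has homogeneous Neumann: u'(0) = u'(1) = 0. So [u' v]_0^1 = 0·v(1) − 0·v(0) = 0 for any v; take V = H^1(0, 1).
Weak formulation: find u (satisfying any essential BC) such that ∫_0^1 u'(x) v'(x) dx = ∫_0^1 f v dx for all v ∈ V (homogeneous Neumann, so boundary terms vanish).
Substituting f(x) = -2*x^2 + 3*x - 5/6, the right-hand side is ∫_0^1 (-2*x^2 + 3*x - 5/6) v dx.
Compatibility check (pure Neumann): taking v ≡ 1 ∈ V gives 0 = ∫_0^1 f dx + (0) − (0), i.e. ∫_0^1 f dx must equal u'(0) − u'(1) = 0. Indeed ∫_0^1 (-2*x^2 + 3*x - 5/6) dx = 0, so the data are compatible. The solution is then unique only up to an additive constant (fix it e.g. by requiring ∫_0^1 u dx = 0).


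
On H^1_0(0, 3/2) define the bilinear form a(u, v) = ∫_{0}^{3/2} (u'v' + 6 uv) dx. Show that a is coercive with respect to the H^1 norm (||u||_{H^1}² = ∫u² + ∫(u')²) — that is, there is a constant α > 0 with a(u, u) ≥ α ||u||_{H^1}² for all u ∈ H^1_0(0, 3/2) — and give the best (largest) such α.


α = 1

Coercivity of a(·,·) on H^1_0(0, 3/2) means a(u, u) ≥ α ||u||_{H^1}² for every u ∈ H^1_0.
The interval has length L = 3/2, and Poincaré/coercivity depend only on L. Here a(u, u) = ∫(u')² + (6)·∫u².
Here c = 6 ≥ 1, so a(u,u) = ∫(u')² + c∫u² ≥ ∫(u')² + ∫u² = ||u||_{H^1}², i.e. α = 1 works. No larger α is possible: a(u,u) ≥ α||u||_{H^1}² means (1−α)∫(u')² ≥ (α−c)∫u², and for the modes u_n = sin(nπ(x−x₀)/L) (x₀ the left endpoint) one has ∫u_n²/∫(u_n')² = (L/(nπ))² → 0, so a(u_n,u_n)/||u_n||_{H^1}² → 1. Hence the optimal constant is α = 1.
Therefore α = 1.


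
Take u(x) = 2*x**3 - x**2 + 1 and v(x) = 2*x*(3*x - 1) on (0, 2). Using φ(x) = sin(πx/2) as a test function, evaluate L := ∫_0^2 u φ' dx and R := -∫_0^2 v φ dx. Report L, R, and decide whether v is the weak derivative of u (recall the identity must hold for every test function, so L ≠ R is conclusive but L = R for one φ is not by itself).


LHS = -40/π + 192/π^3, RHS = -40/π + 192/π^3. Yes, v = u' weakly.

u(x) = 2*x**3 - x**2 + 1, classical derivative u'(x) = 6*x**2 - 2*x.
φ(x) = sin(πx/2), so φ'(x) = π*cos(π*x/2)/2.
Note φ(0) = φ(2) = 0, so the boundary term u·φ vanishes.
LHS = ∫_0^2 u(x) φ'(x) dx = ∫_0^2 (π*x^3*cos(π*x/2) - π*x^2*cos(π*x/2)/2 + π*cos(π*x/2)/2) dx. Term by term:
  ∫_0^2 π*cos(π*x/2)/2 dx = 0;  ∫_0^2 π*x^3*cos(π*x/2) dx = -48/π + 192/π^3;  ∫_0^2 -π*x^2*cos(π*x/2)/2 dx = 8/π.
Sum: 0 + -48/π + 192/π^3 + 8/π = -40/π + 192/π^3.
So LHS = -40/π + 192/π^3.
∫_0^2 v(x) φ(x) dx = ∫_0^2 (6*x^2*sin(π*x/2) - 2*x*sin(π*x/2)) dx. Term by term:
  ∫_0^2 -2*x*sin(π*x/2) dx = -8/π;  ∫_0^2 6*x^2*sin(π*x/2) dx = -192/π^3 + 48/π.
Sum: -8/π + -192/π^3 + 48/π = -192/π^3 + 40/π.
So RHS = -∫_0^2 v(x) φ(x) dx = -40/π + 192/π^3.
LHS = RHS, so the identity holds for this test φ.
Moreover u is smooth here and v(x) = u'(x) = 6*x**2 - 2*x pointwise, so the identity holds for every test function. Hence v is the weak derivative of u.


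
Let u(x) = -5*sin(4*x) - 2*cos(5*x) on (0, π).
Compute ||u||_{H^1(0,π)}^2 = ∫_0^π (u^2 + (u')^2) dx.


||u||_{H^1(0,π)}^2 = -4160/9 + 529*π/2

u'(x) = 10*sin(5*x) - 20*cos(4*x).
Expand u² and (u')² and integrate term by term on (0, π), using: for integers n ≥ 1, ∫_0^π sin²(nx) dx = ∫_0^π cos²(nx) dx = π/2; for n ≠ n', ∫_0^π sin(nx)sin(n'x) dx = ∫_0^π cos(nx)cos(n'x) dx = 0; and by product-to-sum, ∫_0^π sin(nx)cos(n'x) dx = ½∫_0^π [sin((n+n')x) + sin((n−n')x)] dx, which is 0 when n+n' is even and 2n/(n²−n'²) when n+n' is odd (it need not vanish on (0, π)).
  u² squared terms: (-5)²·∫sin(4x)² dx = 25·π/2 = 25*π/2;  (-2)²·∫cos(5x)² dx = 4·π/2 = 2*π.
  u² cross terms: 2·(-5)·(-2)·∫sin(4x)·cos(5x) dx = 20·(-8/9) = -160/9.
  So ∫_0^π u² dx = 25*π/2 + 2*π − 160/9 = -160/9 + 29*π/2.
  (u')² squared terms: (-20)²·∫cos(4x)² dx = 400·π/2 = 200*π;  (10)²·∫sin(5x)² dx = 100·π/2 = 50*π.
  (u')² cross terms: 2·(-20)·(10)·∫cos(4x)·sin(5x) dx = -400·(10/9) = -4000/9.
  So ∫_0^π (u')² dx = 200*π + 50*π − 4000/9 = -4000/9 + 250*π.
||u||_{H^1}^2 = (-160/9 + 29*π/2) + (-4000/9 + 250*π) = -4160/9 + 529*π/2.
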